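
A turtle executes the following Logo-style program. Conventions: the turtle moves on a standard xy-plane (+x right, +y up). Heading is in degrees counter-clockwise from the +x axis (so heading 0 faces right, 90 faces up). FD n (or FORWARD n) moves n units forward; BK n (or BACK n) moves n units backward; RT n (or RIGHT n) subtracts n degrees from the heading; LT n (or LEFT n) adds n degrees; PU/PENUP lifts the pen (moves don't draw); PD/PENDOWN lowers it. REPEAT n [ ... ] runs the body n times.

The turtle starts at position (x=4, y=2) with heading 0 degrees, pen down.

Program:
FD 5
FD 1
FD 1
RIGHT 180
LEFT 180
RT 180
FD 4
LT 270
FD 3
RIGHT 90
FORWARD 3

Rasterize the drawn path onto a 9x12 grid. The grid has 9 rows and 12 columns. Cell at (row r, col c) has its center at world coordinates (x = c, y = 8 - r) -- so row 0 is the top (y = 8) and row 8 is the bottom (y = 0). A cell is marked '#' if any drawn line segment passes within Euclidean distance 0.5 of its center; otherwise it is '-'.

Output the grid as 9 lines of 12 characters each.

Segment 0: (4,2) -> (9,2)
Segment 1: (9,2) -> (10,2)
Segment 2: (10,2) -> (11,2)
Segment 3: (11,2) -> (7,2)
Segment 4: (7,2) -> (7,5)
Segment 5: (7,5) -> (10,5)

Answer: ------------
------------
------------
-------####-
-------#----
-------#----
----########
------------
------------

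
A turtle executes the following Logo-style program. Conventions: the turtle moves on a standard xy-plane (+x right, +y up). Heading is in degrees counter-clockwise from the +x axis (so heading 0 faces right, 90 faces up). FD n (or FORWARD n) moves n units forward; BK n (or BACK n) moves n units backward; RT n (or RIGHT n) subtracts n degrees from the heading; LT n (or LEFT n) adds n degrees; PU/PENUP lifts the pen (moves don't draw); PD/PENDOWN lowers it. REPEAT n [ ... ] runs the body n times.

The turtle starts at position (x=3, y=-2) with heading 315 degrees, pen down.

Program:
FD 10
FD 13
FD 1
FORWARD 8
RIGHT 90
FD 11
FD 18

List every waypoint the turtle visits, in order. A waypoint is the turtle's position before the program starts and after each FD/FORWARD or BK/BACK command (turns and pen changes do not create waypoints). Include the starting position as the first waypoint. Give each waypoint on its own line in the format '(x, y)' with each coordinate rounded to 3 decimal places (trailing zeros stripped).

Answer: (3, -2)
(10.071, -9.071)
(19.263, -18.263)
(19.971, -18.971)
(25.627, -24.627)
(17.849, -32.406)
(5.121, -45.134)

Derivation:
Executing turtle program step by step:
Start: pos=(3,-2), heading=315, pen down
FD 10: (3,-2) -> (10.071,-9.071) [heading=315, draw]
FD 13: (10.071,-9.071) -> (19.263,-18.263) [heading=315, draw]
FD 1: (19.263,-18.263) -> (19.971,-18.971) [heading=315, draw]
FD 8: (19.971,-18.971) -> (25.627,-24.627) [heading=315, draw]
RT 90: heading 315 -> 225
FD 11: (25.627,-24.627) -> (17.849,-32.406) [heading=225, draw]
FD 18: (17.849,-32.406) -> (5.121,-45.134) [heading=225, draw]
Final: pos=(5.121,-45.134), heading=225, 6 segment(s) drawn
Waypoints (7 total):
(3, -2)
(10.071, -9.071)
(19.263, -18.263)
(19.971, -18.971)
(25.627, -24.627)
(17.849, -32.406)
(5.121, -45.134)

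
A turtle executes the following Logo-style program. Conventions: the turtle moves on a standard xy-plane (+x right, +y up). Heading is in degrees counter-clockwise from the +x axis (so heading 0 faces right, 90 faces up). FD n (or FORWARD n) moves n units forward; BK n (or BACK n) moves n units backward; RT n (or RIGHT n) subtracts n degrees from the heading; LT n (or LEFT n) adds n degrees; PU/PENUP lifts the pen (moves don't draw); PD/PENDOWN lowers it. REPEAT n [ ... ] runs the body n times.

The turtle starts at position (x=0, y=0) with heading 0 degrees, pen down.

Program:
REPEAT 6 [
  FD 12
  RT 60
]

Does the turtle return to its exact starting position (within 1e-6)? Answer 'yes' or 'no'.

Answer: yes

Derivation:
Executing turtle program step by step:
Start: pos=(0,0), heading=0, pen down
REPEAT 6 [
  -- iteration 1/6 --
  FD 12: (0,0) -> (12,0) [heading=0, draw]
  RT 60: heading 0 -> 300
  -- iteration 2/6 --
  FD 12: (12,0) -> (18,-10.392) [heading=300, draw]
  RT 60: heading 300 -> 240
  -- iteration 3/6 --
  FD 12: (18,-10.392) -> (12,-20.785) [heading=240, draw]
  RT 60: heading 240 -> 180
  -- iteration 4/6 --
  FD 12: (12,-20.785) -> (0,-20.785) [heading=180, draw]
  RT 60: heading 180 -> 120
  -- iteration 5/6 --
  FD 12: (0,-20.785) -> (-6,-10.392) [heading=120, draw]
  RT 60: heading 120 -> 60
  -- iteration 6/6 --
  FD 12: (-6,-10.392) -> (0,0) [heading=60, draw]
  RT 60: heading 60 -> 0
]
Final: pos=(0,0), heading=0, 6 segment(s) drawn

Start position: (0, 0)
Final position: (0, 0)
Distance = 0; < 1e-6 -> CLOSED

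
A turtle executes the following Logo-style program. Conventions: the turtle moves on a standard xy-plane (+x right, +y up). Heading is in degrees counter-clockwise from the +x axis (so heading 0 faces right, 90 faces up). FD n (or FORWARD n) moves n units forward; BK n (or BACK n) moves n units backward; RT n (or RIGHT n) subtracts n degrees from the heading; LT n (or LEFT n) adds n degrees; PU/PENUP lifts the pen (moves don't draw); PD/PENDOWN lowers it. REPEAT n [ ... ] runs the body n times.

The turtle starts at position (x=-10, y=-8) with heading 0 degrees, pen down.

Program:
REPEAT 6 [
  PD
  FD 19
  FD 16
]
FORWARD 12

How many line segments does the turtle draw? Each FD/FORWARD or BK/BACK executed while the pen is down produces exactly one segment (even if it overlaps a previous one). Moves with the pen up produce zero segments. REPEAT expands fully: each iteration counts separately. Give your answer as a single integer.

Answer: 13

Derivation:
Executing turtle program step by step:
Start: pos=(-10,-8), heading=0, pen down
REPEAT 6 [
  -- iteration 1/6 --
  PD: pen down
  FD 19: (-10,-8) -> (9,-8) [heading=0, draw]
  FD 16: (9,-8) -> (25,-8) [heading=0, draw]
  -- iteration 2/6 --
  PD: pen down
  FD 19: (25,-8) -> (44,-8) [heading=0, draw]
  FD 16: (44,-8) -> (60,-8) [heading=0, draw]
  -- iteration 3/6 --
  PD: pen down
  FD 19: (60,-8) -> (79,-8) [heading=0, draw]
  FD 16: (79,-8) -> (95,-8) [heading=0, draw]
  -- iteration 4/6 --
  PD: pen down
  FD 19: (95,-8) -> (114,-8) [heading=0, draw]
  FD 16: (114,-8) -> (130,-8) [heading=0, draw]
  -- iteration 5/6 --
  PD: pen down
  FD 19: (130,-8) -> (149,-8) [heading=0, draw]
  FD 16: (149,-8) -> (165,-8) [heading=0, draw]
  -- iteration 6/6 --
  PD: pen down
  FD 19: (165,-8) -> (184,-8) [heading=0, draw]
  FD 16: (184,-8) -> (200,-8) [heading=0, draw]
]
FD 12: (200,-8) -> (212,-8) [heading=0, draw]
Final: pos=(212,-8), heading=0, 13 segment(s) drawn
Segments drawn: 13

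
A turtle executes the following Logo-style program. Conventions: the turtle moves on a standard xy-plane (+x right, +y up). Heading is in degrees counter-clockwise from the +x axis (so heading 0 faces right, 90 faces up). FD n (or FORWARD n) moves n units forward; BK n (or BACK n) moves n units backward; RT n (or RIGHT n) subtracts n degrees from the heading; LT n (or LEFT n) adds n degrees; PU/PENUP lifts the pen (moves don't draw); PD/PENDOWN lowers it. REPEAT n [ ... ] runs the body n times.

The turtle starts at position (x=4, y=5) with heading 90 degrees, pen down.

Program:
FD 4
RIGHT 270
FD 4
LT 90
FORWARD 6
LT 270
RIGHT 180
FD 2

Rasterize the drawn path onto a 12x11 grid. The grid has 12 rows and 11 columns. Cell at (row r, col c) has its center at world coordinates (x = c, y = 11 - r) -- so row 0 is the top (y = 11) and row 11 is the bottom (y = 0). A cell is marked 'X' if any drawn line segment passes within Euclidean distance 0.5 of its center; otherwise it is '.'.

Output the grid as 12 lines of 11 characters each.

Segment 0: (4,5) -> (4,9)
Segment 1: (4,9) -> (0,9)
Segment 2: (0,9) -> (0,3)
Segment 3: (0,3) -> (2,3)

Answer: ...........
...........
XXXXX......
X...X......
X...X......
X...X......
X...X......
X..........
XXX........
...........
...........
...........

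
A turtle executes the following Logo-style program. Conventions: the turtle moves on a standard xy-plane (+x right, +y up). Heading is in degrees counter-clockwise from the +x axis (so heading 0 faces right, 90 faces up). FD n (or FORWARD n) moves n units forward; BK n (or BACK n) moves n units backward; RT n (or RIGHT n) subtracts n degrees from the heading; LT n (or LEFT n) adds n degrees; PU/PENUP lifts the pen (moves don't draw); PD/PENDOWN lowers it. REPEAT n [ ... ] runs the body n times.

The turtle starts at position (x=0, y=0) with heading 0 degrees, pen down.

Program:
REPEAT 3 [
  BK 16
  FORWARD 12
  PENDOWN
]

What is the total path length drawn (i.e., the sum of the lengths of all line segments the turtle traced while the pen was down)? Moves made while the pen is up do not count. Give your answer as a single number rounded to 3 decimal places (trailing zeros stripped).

Answer: 84

Derivation:
Executing turtle program step by step:
Start: pos=(0,0), heading=0, pen down
REPEAT 3 [
  -- iteration 1/3 --
  BK 16: (0,0) -> (-16,0) [heading=0, draw]
  FD 12: (-16,0) -> (-4,0) [heading=0, draw]
  PD: pen down
  -- iteration 2/3 --
  BK 16: (-4,0) -> (-20,0) [heading=0, draw]
  FD 12: (-20,0) -> (-8,0) [heading=0, draw]
  PD: pen down
  -- iteration 3/3 --
  BK 16: (-8,0) -> (-24,0) [heading=0, draw]
  FD 12: (-24,0) -> (-12,0) [heading=0, draw]
  PD: pen down
]
Final: pos=(-12,0), heading=0, 6 segment(s) drawn

Segment lengths:
  seg 1: (0,0) -> (-16,0), length = 16
  seg 2: (-16,0) -> (-4,0), length = 12
  seg 3: (-4,0) -> (-20,0), length = 16
  seg 4: (-20,0) -> (-8,0), length = 12
  seg 5: (-8,0) -> (-24,0), length = 16
  seg 6: (-24,0) -> (-12,0), length = 12
Total = 84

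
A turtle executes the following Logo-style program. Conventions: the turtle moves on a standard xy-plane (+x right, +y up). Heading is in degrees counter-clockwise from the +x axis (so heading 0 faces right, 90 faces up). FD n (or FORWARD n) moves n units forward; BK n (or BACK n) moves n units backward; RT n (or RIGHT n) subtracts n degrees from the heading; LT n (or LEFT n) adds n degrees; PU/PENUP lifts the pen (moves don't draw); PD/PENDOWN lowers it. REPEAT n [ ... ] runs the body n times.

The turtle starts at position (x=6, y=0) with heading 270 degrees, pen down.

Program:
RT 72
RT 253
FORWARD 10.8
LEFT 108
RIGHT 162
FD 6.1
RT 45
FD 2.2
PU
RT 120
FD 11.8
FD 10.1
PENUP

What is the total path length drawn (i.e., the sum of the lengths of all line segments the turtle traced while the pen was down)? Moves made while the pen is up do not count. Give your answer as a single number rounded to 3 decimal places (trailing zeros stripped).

Answer: 19.1

Derivation:
Executing turtle program step by step:
Start: pos=(6,0), heading=270, pen down
RT 72: heading 270 -> 198
RT 253: heading 198 -> 305
FD 10.8: (6,0) -> (12.195,-8.847) [heading=305, draw]
LT 108: heading 305 -> 53
RT 162: heading 53 -> 251
FD 6.1: (12.195,-8.847) -> (10.209,-14.615) [heading=251, draw]
RT 45: heading 251 -> 206
FD 2.2: (10.209,-14.615) -> (8.231,-15.579) [heading=206, draw]
PU: pen up
RT 120: heading 206 -> 86
FD 11.8: (8.231,-15.579) -> (9.054,-3.808) [heading=86, move]
FD 10.1: (9.054,-3.808) -> (9.759,6.268) [heading=86, move]
PU: pen up
Final: pos=(9.759,6.268), heading=86, 3 segment(s) drawn

Segment lengths:
  seg 1: (6,0) -> (12.195,-8.847), length = 10.8
  seg 2: (12.195,-8.847) -> (10.209,-14.615), length = 6.1
  seg 3: (10.209,-14.615) -> (8.231,-15.579), length = 2.2
Total = 19.1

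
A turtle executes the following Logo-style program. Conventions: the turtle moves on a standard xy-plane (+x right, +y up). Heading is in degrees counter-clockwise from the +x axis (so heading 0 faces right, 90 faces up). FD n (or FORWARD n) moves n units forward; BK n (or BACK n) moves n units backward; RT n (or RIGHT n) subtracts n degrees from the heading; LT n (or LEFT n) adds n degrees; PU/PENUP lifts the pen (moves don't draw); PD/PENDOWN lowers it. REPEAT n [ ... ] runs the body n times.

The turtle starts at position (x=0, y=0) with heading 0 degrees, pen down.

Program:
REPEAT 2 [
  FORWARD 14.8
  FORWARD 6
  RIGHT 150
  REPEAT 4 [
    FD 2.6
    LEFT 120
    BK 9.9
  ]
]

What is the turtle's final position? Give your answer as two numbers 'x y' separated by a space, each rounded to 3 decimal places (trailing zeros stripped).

Answer: 20.438 1.824

Derivation:
Executing turtle program step by step:
Start: pos=(0,0), heading=0, pen down
REPEAT 2 [
  -- iteration 1/2 --
  FD 14.8: (0,0) -> (14.8,0) [heading=0, draw]
  FD 6: (14.8,0) -> (20.8,0) [heading=0, draw]
  RT 150: heading 0 -> 210
  REPEAT 4 [
    -- iteration 1/4 --
    FD 2.6: (20.8,0) -> (18.548,-1.3) [heading=210, draw]
    LT 120: heading 210 -> 330
    BK 9.9: (18.548,-1.3) -> (9.975,3.65) [heading=330, draw]
    -- iteration 2/4 --
    FD 2.6: (9.975,3.65) -> (12.226,2.35) [heading=330, draw]
    LT 120: heading 330 -> 90
    BK 9.9: (12.226,2.35) -> (12.226,-7.55) [heading=90, draw]
    -- iteration 3/4 --
    FD 2.6: (12.226,-7.55) -> (12.226,-4.95) [heading=90, draw]
    LT 120: heading 90 -> 210
    BK 9.9: (12.226,-4.95) -> (20.8,0) [heading=210, draw]
    -- iteration 4/4 --
    FD 2.6: (20.8,0) -> (18.548,-1.3) [heading=210, draw]
    LT 120: heading 210 -> 330
    BK 9.9: (18.548,-1.3) -> (9.975,3.65) [heading=330, draw]
  ]
  -- iteration 2/2 --
  FD 14.8: (9.975,3.65) -> (22.792,-3.75) [heading=330, draw]
  FD 6: (22.792,-3.75) -> (27.988,-6.75) [heading=330, draw]
  RT 150: heading 330 -> 180
  REPEAT 4 [
    -- iteration 1/4 --
    FD 2.6: (27.988,-6.75) -> (25.388,-6.75) [heading=180, draw]
    LT 120: heading 180 -> 300
    BK 9.9: (25.388,-6.75) -> (20.438,1.824) [heading=300, draw]
    -- iteration 2/4 --
    FD 2.6: (20.438,1.824) -> (21.738,-0.428) [heading=300, draw]
    LT 120: heading 300 -> 60
    BK 9.9: (21.738,-0.428) -> (16.788,-9.002) [heading=60, draw]
    -- iteration 3/4 --
    FD 2.6: (16.788,-9.002) -> (18.088,-6.75) [heading=60, draw]
    LT 120: heading 60 -> 180
    BK 9.9: (18.088,-6.75) -> (27.988,-6.75) [heading=180, draw]
    -- iteration 4/4 --
    FD 2.6: (27.988,-6.75) -> (25.388,-6.75) [heading=180, draw]
    LT 120: heading 180 -> 300
    BK 9.9: (25.388,-6.75) -> (20.438,1.824) [heading=300, draw]
  ]
]
Final: pos=(20.438,1.824), heading=300, 20 segment(s) drawn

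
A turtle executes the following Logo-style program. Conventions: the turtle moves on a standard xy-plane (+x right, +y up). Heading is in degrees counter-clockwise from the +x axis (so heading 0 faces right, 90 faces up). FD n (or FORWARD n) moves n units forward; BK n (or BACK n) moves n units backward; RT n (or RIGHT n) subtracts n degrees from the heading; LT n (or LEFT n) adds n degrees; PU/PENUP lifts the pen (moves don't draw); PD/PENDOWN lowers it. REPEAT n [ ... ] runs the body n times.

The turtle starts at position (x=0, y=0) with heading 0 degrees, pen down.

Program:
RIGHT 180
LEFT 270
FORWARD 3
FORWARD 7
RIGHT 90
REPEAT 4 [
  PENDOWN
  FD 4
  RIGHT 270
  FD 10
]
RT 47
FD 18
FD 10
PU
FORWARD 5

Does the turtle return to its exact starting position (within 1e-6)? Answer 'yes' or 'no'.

Executing turtle program step by step:
Start: pos=(0,0), heading=0, pen down
RT 180: heading 0 -> 180
LT 270: heading 180 -> 90
FD 3: (0,0) -> (0,3) [heading=90, draw]
FD 7: (0,3) -> (0,10) [heading=90, draw]
RT 90: heading 90 -> 0
REPEAT 4 [
  -- iteration 1/4 --
  PD: pen down
  FD 4: (0,10) -> (4,10) [heading=0, draw]
  RT 270: heading 0 -> 90
  FD 10: (4,10) -> (4,20) [heading=90, draw]
  -- iteration 2/4 --
  PD: pen down
  FD 4: (4,20) -> (4,24) [heading=90, draw]
  RT 270: heading 90 -> 180
  FD 10: (4,24) -> (-6,24) [heading=180, draw]
  -- iteration 3/4 --
  PD: pen down
  FD 4: (-6,24) -> (-10,24) [heading=180, draw]
  RT 270: heading 180 -> 270
  FD 10: (-10,24) -> (-10,14) [heading=270, draw]
  -- iteration 4/4 --
  PD: pen down
  FD 4: (-10,14) -> (-10,10) [heading=270, draw]
  RT 270: heading 270 -> 0
  FD 10: (-10,10) -> (0,10) [heading=0, draw]
]
RT 47: heading 0 -> 313
FD 18: (0,10) -> (12.276,-3.164) [heading=313, draw]
FD 10: (12.276,-3.164) -> (19.096,-10.478) [heading=313, draw]
PU: pen up
FD 5: (19.096,-10.478) -> (22.506,-14.135) [heading=313, move]
Final: pos=(22.506,-14.135), heading=313, 12 segment(s) drawn

Start position: (0, 0)
Final position: (22.506, -14.135)
Distance = 26.576; >= 1e-6 -> NOT closed

Answer: no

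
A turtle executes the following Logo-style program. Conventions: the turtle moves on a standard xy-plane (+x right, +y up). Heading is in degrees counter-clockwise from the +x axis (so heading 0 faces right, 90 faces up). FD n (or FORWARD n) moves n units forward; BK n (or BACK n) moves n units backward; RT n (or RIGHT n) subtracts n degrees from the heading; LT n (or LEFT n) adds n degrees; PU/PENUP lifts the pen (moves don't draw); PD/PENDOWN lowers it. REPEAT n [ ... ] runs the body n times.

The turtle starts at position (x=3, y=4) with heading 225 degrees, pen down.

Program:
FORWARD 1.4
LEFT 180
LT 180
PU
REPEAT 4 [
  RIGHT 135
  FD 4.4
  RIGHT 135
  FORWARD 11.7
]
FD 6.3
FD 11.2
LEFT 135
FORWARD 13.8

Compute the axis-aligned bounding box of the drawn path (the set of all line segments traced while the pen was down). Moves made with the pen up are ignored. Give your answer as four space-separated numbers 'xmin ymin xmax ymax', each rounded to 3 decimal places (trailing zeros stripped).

Answer: 2.01 3.01 3 4

Derivation:
Executing turtle program step by step:
Start: pos=(3,4), heading=225, pen down
FD 1.4: (3,4) -> (2.01,3.01) [heading=225, draw]
LT 180: heading 225 -> 45
LT 180: heading 45 -> 225
PU: pen up
REPEAT 4 [
  -- iteration 1/4 --
  RT 135: heading 225 -> 90
  FD 4.4: (2.01,3.01) -> (2.01,7.41) [heading=90, move]
  RT 135: heading 90 -> 315
  FD 11.7: (2.01,7.41) -> (10.283,-0.863) [heading=315, move]
  -- iteration 2/4 --
  RT 135: heading 315 -> 180
  FD 4.4: (10.283,-0.863) -> (5.883,-0.863) [heading=180, move]
  RT 135: heading 180 -> 45
  FD 11.7: (5.883,-0.863) -> (14.156,7.41) [heading=45, move]
  -- iteration 3/4 --
  RT 135: heading 45 -> 270
  FD 4.4: (14.156,7.41) -> (14.156,3.01) [heading=270, move]
  RT 135: heading 270 -> 135
  FD 11.7: (14.156,3.01) -> (5.883,11.283) [heading=135, move]
  -- iteration 4/4 --
  RT 135: heading 135 -> 0
  FD 4.4: (5.883,11.283) -> (10.283,11.283) [heading=0, move]
  RT 135: heading 0 -> 225
  FD 11.7: (10.283,11.283) -> (2.01,3.01) [heading=225, move]
]
FD 6.3: (2.01,3.01) -> (-2.445,-1.445) [heading=225, move]
FD 11.2: (-2.445,-1.445) -> (-10.364,-9.364) [heading=225, move]
LT 135: heading 225 -> 0
FD 13.8: (-10.364,-9.364) -> (3.436,-9.364) [heading=0, move]
Final: pos=(3.436,-9.364), heading=0, 1 segment(s) drawn

Segment endpoints: x in {2.01, 3}, y in {3.01, 4}
xmin=2.01, ymin=3.01, xmax=3, ymax=4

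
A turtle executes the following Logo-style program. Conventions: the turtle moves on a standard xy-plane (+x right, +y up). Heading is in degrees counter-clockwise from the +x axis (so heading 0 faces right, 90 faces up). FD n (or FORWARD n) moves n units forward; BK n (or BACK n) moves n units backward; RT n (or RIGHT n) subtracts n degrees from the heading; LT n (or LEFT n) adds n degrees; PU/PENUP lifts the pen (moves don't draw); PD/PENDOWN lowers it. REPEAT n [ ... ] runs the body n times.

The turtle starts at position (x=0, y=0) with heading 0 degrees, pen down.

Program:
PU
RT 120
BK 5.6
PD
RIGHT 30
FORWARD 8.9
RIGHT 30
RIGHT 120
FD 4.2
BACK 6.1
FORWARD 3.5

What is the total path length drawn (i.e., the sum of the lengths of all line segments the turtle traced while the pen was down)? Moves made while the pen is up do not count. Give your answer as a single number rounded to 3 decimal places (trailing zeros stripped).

Executing turtle program step by step:
Start: pos=(0,0), heading=0, pen down
PU: pen up
RT 120: heading 0 -> 240
BK 5.6: (0,0) -> (2.8,4.85) [heading=240, move]
PD: pen down
RT 30: heading 240 -> 210
FD 8.9: (2.8,4.85) -> (-4.908,0.4) [heading=210, draw]
RT 30: heading 210 -> 180
RT 120: heading 180 -> 60
FD 4.2: (-4.908,0.4) -> (-2.808,4.037) [heading=60, draw]
BK 6.1: (-2.808,4.037) -> (-5.858,-1.246) [heading=60, draw]
FD 3.5: (-5.858,-1.246) -> (-4.108,1.785) [heading=60, draw]
Final: pos=(-4.108,1.785), heading=60, 4 segment(s) drawn

Segment lengths:
  seg 1: (2.8,4.85) -> (-4.908,0.4), length = 8.9
  seg 2: (-4.908,0.4) -> (-2.808,4.037), length = 4.2
  seg 3: (-2.808,4.037) -> (-5.858,-1.246), length = 6.1
  seg 4: (-5.858,-1.246) -> (-4.108,1.785), length = 3.5
Total = 22.7

Answer: 22.7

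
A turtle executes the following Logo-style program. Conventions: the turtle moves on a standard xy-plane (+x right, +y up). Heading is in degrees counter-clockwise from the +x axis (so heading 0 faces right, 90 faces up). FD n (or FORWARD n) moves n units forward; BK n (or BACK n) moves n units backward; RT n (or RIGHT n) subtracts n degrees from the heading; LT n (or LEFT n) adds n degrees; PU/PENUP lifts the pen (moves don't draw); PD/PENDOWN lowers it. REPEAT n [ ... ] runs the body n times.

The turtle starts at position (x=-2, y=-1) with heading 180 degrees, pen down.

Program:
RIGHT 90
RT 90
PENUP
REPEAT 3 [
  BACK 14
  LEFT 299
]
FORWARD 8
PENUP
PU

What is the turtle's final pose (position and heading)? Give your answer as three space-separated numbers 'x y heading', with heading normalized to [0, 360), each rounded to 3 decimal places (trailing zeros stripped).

Answer: -23.358 23.536 177

Derivation:
Executing turtle program step by step:
Start: pos=(-2,-1), heading=180, pen down
RT 90: heading 180 -> 90
RT 90: heading 90 -> 0
PU: pen up
REPEAT 3 [
  -- iteration 1/3 --
  BK 14: (-2,-1) -> (-16,-1) [heading=0, move]
  LT 299: heading 0 -> 299
  -- iteration 2/3 --
  BK 14: (-16,-1) -> (-22.787,11.245) [heading=299, move]
  LT 299: heading 299 -> 238
  -- iteration 3/3 --
  BK 14: (-22.787,11.245) -> (-15.368,23.117) [heading=238, move]
  LT 299: heading 238 -> 177
]
FD 8: (-15.368,23.117) -> (-23.358,23.536) [heading=177, move]
PU: pen up
PU: pen up
Final: pos=(-23.358,23.536), heading=177, 0 segment(s) drawn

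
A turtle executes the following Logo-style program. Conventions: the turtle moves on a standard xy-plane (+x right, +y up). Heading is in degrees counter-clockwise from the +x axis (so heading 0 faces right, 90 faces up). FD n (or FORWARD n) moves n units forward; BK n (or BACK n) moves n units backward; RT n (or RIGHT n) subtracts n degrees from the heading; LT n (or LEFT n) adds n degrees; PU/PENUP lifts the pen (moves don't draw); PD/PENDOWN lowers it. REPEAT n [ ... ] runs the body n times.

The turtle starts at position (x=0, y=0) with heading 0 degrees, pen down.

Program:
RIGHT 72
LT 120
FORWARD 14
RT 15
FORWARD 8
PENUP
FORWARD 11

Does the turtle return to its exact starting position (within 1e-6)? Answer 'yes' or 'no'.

Answer: no

Derivation:
Executing turtle program step by step:
Start: pos=(0,0), heading=0, pen down
RT 72: heading 0 -> 288
LT 120: heading 288 -> 48
FD 14: (0,0) -> (9.368,10.404) [heading=48, draw]
RT 15: heading 48 -> 33
FD 8: (9.368,10.404) -> (16.077,14.761) [heading=33, draw]
PU: pen up
FD 11: (16.077,14.761) -> (25.303,20.752) [heading=33, move]
Final: pos=(25.303,20.752), heading=33, 2 segment(s) drawn

Start position: (0, 0)
Final position: (25.303, 20.752)
Distance = 32.724; >= 1e-6 -> NOT closed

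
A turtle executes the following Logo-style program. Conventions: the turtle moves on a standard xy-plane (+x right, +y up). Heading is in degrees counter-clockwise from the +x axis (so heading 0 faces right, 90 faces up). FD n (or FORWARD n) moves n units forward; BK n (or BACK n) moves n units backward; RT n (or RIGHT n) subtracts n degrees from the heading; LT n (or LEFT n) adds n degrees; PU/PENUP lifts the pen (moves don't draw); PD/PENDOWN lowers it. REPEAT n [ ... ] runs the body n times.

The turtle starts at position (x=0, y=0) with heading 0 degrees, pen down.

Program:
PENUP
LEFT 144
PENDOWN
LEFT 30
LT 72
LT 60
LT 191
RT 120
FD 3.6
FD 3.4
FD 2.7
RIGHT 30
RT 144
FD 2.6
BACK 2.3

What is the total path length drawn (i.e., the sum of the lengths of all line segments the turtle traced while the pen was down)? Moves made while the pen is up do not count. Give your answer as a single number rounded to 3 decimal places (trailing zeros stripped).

Answer: 14.6

Derivation:
Executing turtle program step by step:
Start: pos=(0,0), heading=0, pen down
PU: pen up
LT 144: heading 0 -> 144
PD: pen down
LT 30: heading 144 -> 174
LT 72: heading 174 -> 246
LT 60: heading 246 -> 306
LT 191: heading 306 -> 137
RT 120: heading 137 -> 17
FD 3.6: (0,0) -> (3.443,1.053) [heading=17, draw]
FD 3.4: (3.443,1.053) -> (6.694,2.047) [heading=17, draw]
FD 2.7: (6.694,2.047) -> (9.276,2.836) [heading=17, draw]
RT 30: heading 17 -> 347
RT 144: heading 347 -> 203
FD 2.6: (9.276,2.836) -> (6.883,1.82) [heading=203, draw]
BK 2.3: (6.883,1.82) -> (9,2.719) [heading=203, draw]
Final: pos=(9,2.719), heading=203, 5 segment(s) drawn

Segment lengths:
  seg 1: (0,0) -> (3.443,1.053), length = 3.6
  seg 2: (3.443,1.053) -> (6.694,2.047), length = 3.4
  seg 3: (6.694,2.047) -> (9.276,2.836), length = 2.7
  seg 4: (9.276,2.836) -> (6.883,1.82), length = 2.6
  seg 5: (6.883,1.82) -> (9,2.719), length = 2.3
Total = 14.6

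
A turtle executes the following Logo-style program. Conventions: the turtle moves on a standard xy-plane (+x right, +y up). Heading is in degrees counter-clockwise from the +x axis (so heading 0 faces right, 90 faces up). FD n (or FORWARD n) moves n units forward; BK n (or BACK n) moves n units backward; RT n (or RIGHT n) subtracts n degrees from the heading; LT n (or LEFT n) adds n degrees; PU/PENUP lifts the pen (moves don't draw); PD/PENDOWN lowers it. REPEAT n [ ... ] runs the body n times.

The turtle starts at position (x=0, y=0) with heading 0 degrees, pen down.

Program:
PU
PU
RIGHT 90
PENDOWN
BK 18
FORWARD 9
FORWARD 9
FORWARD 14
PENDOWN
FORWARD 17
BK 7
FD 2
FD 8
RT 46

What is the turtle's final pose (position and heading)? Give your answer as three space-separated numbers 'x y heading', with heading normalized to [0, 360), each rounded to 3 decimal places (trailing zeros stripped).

Answer: 0 -34 224

Derivation:
Executing turtle program step by step:
Start: pos=(0,0), heading=0, pen down
PU: pen up
PU: pen up
RT 90: heading 0 -> 270
PD: pen down
BK 18: (0,0) -> (0,18) [heading=270, draw]
FD 9: (0,18) -> (0,9) [heading=270, draw]
FD 9: (0,9) -> (0,0) [heading=270, draw]
FD 14: (0,0) -> (0,-14) [heading=270, draw]
PD: pen down
FD 17: (0,-14) -> (0,-31) [heading=270, draw]
BK 7: (0,-31) -> (0,-24) [heading=270, draw]
FD 2: (0,-24) -> (0,-26) [heading=270, draw]
FD 8: (0,-26) -> (0,-34) [heading=270, draw]
RT 46: heading 270 -> 224
Final: pos=(0,-34), heading=224, 8 segment(s) drawn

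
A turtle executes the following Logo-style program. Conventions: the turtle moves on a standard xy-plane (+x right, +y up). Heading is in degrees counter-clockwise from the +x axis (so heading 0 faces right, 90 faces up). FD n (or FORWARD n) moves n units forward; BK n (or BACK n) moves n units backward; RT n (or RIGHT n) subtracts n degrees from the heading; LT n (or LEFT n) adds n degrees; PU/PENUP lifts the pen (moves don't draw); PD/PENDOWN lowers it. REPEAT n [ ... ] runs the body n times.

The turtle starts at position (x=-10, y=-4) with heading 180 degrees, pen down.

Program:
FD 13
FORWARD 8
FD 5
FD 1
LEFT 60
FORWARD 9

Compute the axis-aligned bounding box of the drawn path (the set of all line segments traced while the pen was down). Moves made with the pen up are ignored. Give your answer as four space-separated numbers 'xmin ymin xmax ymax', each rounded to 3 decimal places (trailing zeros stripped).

Answer: -41.5 -11.794 -10 -4

Derivation:
Executing turtle program step by step:
Start: pos=(-10,-4), heading=180, pen down
FD 13: (-10,-4) -> (-23,-4) [heading=180, draw]
FD 8: (-23,-4) -> (-31,-4) [heading=180, draw]
FD 5: (-31,-4) -> (-36,-4) [heading=180, draw]
FD 1: (-36,-4) -> (-37,-4) [heading=180, draw]
LT 60: heading 180 -> 240
FD 9: (-37,-4) -> (-41.5,-11.794) [heading=240, draw]
Final: pos=(-41.5,-11.794), heading=240, 5 segment(s) drawn

Segment endpoints: x in {-41.5, -37, -36, -31, -23, -10}, y in {-11.794, -4, -4, -4, -4}
xmin=-41.5, ymin=-11.794, xmax=-10, ymax=-4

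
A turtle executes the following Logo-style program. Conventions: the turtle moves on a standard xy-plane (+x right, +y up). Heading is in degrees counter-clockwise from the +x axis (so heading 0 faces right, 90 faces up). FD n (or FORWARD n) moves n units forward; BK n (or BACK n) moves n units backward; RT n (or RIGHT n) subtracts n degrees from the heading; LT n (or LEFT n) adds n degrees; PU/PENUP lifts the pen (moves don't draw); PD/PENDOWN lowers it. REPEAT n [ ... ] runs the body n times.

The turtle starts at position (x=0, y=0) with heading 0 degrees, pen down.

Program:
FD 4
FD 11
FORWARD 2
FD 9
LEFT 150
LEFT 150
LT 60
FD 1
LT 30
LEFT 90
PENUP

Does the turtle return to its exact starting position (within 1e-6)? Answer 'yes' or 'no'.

Answer: no

Derivation:
Executing turtle program step by step:
Start: pos=(0,0), heading=0, pen down
FD 4: (0,0) -> (4,0) [heading=0, draw]
FD 11: (4,0) -> (15,0) [heading=0, draw]
FD 2: (15,0) -> (17,0) [heading=0, draw]
FD 9: (17,0) -> (26,0) [heading=0, draw]
LT 150: heading 0 -> 150
LT 150: heading 150 -> 300
LT 60: heading 300 -> 0
FD 1: (26,0) -> (27,0) [heading=0, draw]
LT 30: heading 0 -> 30
LT 90: heading 30 -> 120
PU: pen up
Final: pos=(27,0), heading=120, 5 segment(s) drawn

Start position: (0, 0)
Final position: (27, 0)
Distance = 27; >= 1e-6 -> NOT closed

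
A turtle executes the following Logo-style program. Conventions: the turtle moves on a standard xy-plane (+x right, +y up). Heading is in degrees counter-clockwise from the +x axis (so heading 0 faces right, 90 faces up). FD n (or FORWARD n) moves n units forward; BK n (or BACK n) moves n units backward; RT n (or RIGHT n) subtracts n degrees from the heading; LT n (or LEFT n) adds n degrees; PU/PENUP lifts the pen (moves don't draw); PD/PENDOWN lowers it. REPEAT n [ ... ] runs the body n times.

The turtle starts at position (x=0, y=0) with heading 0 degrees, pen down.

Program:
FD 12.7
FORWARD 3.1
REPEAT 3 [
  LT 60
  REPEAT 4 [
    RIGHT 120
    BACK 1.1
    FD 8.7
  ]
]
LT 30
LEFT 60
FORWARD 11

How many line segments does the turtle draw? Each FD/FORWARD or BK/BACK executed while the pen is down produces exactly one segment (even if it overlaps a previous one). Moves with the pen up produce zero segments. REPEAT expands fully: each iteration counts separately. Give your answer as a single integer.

Executing turtle program step by step:
Start: pos=(0,0), heading=0, pen down
FD 12.7: (0,0) -> (12.7,0) [heading=0, draw]
FD 3.1: (12.7,0) -> (15.8,0) [heading=0, draw]
REPEAT 3 [
  -- iteration 1/3 --
  LT 60: heading 0 -> 60
  REPEAT 4 [
    -- iteration 1/4 --
    RT 120: heading 60 -> 300
    BK 1.1: (15.8,0) -> (15.25,0.953) [heading=300, draw]
    FD 8.7: (15.25,0.953) -> (19.6,-6.582) [heading=300, draw]
    -- iteration 2/4 --
    RT 120: heading 300 -> 180
    BK 1.1: (19.6,-6.582) -> (20.7,-6.582) [heading=180, draw]
    FD 8.7: (20.7,-6.582) -> (12,-6.582) [heading=180, draw]
    -- iteration 3/4 --
    RT 120: heading 180 -> 60
    BK 1.1: (12,-6.582) -> (11.45,-7.534) [heading=60, draw]
    FD 8.7: (11.45,-7.534) -> (15.8,0) [heading=60, draw]
    -- iteration 4/4 --
    RT 120: heading 60 -> 300
    BK 1.1: (15.8,0) -> (15.25,0.953) [heading=300, draw]
    FD 8.7: (15.25,0.953) -> (19.6,-6.582) [heading=300, draw]
  ]
  -- iteration 2/3 --
  LT 60: heading 300 -> 0
  REPEAT 4 [
    -- iteration 1/4 --
    RT 120: heading 0 -> 240
    BK 1.1: (19.6,-6.582) -> (20.15,-5.629) [heading=240, draw]
    FD 8.7: (20.15,-5.629) -> (15.8,-13.164) [heading=240, draw]
    -- iteration 2/4 --
    RT 120: heading 240 -> 120
    BK 1.1: (15.8,-13.164) -> (16.35,-14.116) [heading=120, draw]
    FD 8.7: (16.35,-14.116) -> (12,-6.582) [heading=120, draw]
    -- iteration 3/4 --
    RT 120: heading 120 -> 0
    BK 1.1: (12,-6.582) -> (10.9,-6.582) [heading=0, draw]
    FD 8.7: (10.9,-6.582) -> (19.6,-6.582) [heading=0, draw]
    -- iteration 4/4 --
    RT 120: heading 0 -> 240
    BK 1.1: (19.6,-6.582) -> (20.15,-5.629) [heading=240, draw]
    FD 8.7: (20.15,-5.629) -> (15.8,-13.164) [heading=240, draw]
  ]
  -- iteration 3/3 --
  LT 60: heading 240 -> 300
  REPEAT 4 [
    -- iteration 1/4 --
    RT 120: heading 300 -> 180
    BK 1.1: (15.8,-13.164) -> (16.9,-13.164) [heading=180, draw]
    FD 8.7: (16.9,-13.164) -> (8.2,-13.164) [heading=180, draw]
    -- iteration 2/4 --
    RT 120: heading 180 -> 60
    BK 1.1: (8.2,-13.164) -> (7.65,-14.116) [heading=60, draw]
    FD 8.7: (7.65,-14.116) -> (12,-6.582) [heading=60, draw]
    -- iteration 3/4 --
    RT 120: heading 60 -> 300
    BK 1.1: (12,-6.582) -> (11.45,-5.629) [heading=300, draw]
    FD 8.7: (11.45,-5.629) -> (15.8,-13.164) [heading=300, draw]
    -- iteration 4/4 --
    RT 120: heading 300 -> 180
    BK 1.1: (15.8,-13.164) -> (16.9,-13.164) [heading=180, draw]
    FD 8.7: (16.9,-13.164) -> (8.2,-13.164) [heading=180, draw]
  ]
]
LT 30: heading 180 -> 210
LT 60: heading 210 -> 270
FD 11: (8.2,-13.164) -> (8.2,-24.164) [heading=270, draw]
Final: pos=(8.2,-24.164), heading=270, 27 segment(s) drawn
Segments drawn: 27

Answer: 27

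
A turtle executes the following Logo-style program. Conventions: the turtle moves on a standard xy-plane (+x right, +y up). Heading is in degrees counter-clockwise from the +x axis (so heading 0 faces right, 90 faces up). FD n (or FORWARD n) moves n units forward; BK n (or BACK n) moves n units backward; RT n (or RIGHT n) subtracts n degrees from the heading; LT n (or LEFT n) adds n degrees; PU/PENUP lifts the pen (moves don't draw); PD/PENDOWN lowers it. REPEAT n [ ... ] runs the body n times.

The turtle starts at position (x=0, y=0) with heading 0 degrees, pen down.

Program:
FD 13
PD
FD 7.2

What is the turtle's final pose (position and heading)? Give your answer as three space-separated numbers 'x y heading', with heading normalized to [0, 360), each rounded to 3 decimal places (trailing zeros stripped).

Executing turtle program step by step:
Start: pos=(0,0), heading=0, pen down
FD 13: (0,0) -> (13,0) [heading=0, draw]
PD: pen down
FD 7.2: (13,0) -> (20.2,0) [heading=0, draw]
Final: pos=(20.2,0), heading=0, 2 segment(s) drawn

Answer: 20.2 0 0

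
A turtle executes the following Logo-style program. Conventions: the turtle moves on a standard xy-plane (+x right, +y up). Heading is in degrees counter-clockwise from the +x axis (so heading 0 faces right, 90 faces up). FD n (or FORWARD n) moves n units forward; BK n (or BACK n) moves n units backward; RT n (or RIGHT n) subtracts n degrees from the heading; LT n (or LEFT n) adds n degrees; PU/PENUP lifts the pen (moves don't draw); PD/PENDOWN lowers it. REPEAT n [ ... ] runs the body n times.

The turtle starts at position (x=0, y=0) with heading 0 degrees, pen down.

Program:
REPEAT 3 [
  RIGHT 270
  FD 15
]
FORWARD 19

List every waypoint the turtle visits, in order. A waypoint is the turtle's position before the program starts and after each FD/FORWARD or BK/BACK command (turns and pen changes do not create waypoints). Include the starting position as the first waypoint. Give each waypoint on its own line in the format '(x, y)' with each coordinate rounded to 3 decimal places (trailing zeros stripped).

Answer: (0, 0)
(0, 15)
(-15, 15)
(-15, 0)
(-15, -19)

Derivation:
Executing turtle program step by step:
Start: pos=(0,0), heading=0, pen down
REPEAT 3 [
  -- iteration 1/3 --
  RT 270: heading 0 -> 90
  FD 15: (0,0) -> (0,15) [heading=90, draw]
  -- iteration 2/3 --
  RT 270: heading 90 -> 180
  FD 15: (0,15) -> (-15,15) [heading=180, draw]
  -- iteration 3/3 --
  RT 270: heading 180 -> 270
  FD 15: (-15,15) -> (-15,0) [heading=270, draw]
]
FD 19: (-15,0) -> (-15,-19) [heading=270, draw]
Final: pos=(-15,-19), heading=270, 4 segment(s) drawn
Waypoints (5 total):
(0, 0)
(0, 15)
(-15, 15)
(-15, 0)
(-15, -19)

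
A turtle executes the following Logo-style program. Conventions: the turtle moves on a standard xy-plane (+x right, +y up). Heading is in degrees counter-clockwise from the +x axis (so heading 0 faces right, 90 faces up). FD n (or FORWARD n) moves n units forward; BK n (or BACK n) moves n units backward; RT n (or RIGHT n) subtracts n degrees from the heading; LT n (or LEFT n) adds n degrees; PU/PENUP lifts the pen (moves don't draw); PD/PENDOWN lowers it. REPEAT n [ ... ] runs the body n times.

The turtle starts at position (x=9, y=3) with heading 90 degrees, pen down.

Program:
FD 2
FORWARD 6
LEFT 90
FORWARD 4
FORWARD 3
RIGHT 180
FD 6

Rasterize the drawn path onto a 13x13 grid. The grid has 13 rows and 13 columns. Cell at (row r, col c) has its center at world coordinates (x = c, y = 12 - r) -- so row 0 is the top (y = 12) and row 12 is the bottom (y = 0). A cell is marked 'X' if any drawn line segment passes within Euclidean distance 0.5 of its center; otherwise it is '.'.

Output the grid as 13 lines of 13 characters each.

Segment 0: (9,3) -> (9,5)
Segment 1: (9,5) -> (9,11)
Segment 2: (9,11) -> (5,11)
Segment 3: (5,11) -> (2,11)
Segment 4: (2,11) -> (8,11)

Answer: .............
..XXXXXXXX...
.........X...
.........X...
.........X...
.........X...
.........X...
.........X...
.........X...
.........X...
.............
.............
.............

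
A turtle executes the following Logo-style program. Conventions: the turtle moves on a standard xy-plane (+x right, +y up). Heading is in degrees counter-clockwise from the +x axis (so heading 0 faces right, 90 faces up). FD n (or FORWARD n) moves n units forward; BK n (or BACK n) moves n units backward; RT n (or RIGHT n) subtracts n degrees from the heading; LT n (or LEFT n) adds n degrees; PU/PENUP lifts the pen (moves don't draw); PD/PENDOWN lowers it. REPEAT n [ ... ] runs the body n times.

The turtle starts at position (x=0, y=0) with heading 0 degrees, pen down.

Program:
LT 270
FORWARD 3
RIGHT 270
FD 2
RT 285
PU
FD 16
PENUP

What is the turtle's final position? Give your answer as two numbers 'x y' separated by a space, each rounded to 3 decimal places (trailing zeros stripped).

Answer: 6.141 12.455

Derivation:
Executing turtle program step by step:
Start: pos=(0,0), heading=0, pen down
LT 270: heading 0 -> 270
FD 3: (0,0) -> (0,-3) [heading=270, draw]
RT 270: heading 270 -> 0
FD 2: (0,-3) -> (2,-3) [heading=0, draw]
RT 285: heading 0 -> 75
PU: pen up
FD 16: (2,-3) -> (6.141,12.455) [heading=75, move]
PU: pen up
Final: pos=(6.141,12.455), heading=75, 2 segment(s) drawn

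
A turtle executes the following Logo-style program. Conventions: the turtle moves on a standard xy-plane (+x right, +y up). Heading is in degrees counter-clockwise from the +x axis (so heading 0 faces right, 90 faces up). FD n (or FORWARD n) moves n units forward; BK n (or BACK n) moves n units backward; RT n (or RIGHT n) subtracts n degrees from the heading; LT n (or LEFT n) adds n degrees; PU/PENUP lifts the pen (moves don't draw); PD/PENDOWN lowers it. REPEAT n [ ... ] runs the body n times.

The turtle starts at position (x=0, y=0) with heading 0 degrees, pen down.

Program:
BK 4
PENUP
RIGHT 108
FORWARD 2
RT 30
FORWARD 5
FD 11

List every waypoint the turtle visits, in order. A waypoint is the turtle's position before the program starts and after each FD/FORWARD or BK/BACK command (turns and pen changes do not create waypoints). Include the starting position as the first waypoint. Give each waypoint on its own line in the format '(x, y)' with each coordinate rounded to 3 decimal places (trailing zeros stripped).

Executing turtle program step by step:
Start: pos=(0,0), heading=0, pen down
BK 4: (0,0) -> (-4,0) [heading=0, draw]
PU: pen up
RT 108: heading 0 -> 252
FD 2: (-4,0) -> (-4.618,-1.902) [heading=252, move]
RT 30: heading 252 -> 222
FD 5: (-4.618,-1.902) -> (-8.334,-5.248) [heading=222, move]
FD 11: (-8.334,-5.248) -> (-16.508,-12.608) [heading=222, move]
Final: pos=(-16.508,-12.608), heading=222, 1 segment(s) drawn
Waypoints (5 total):
(0, 0)
(-4, 0)
(-4.618, -1.902)
(-8.334, -5.248)
(-16.508, -12.608)

Answer: (0, 0)
(-4, 0)
(-4.618, -1.902)
(-8.334, -5.248)
(-16.508, -12.608)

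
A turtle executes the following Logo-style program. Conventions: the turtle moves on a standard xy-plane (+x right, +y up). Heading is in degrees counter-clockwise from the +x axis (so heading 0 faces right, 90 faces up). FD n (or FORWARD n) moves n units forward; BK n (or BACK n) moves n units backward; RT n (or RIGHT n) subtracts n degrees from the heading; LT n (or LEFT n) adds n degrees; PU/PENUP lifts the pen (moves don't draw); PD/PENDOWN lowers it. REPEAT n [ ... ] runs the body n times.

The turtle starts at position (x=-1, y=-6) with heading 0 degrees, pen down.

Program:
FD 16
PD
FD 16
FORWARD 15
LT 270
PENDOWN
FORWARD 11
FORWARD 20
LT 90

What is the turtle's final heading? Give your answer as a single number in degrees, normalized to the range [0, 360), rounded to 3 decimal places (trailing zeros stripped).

Answer: 0

Derivation:
Executing turtle program step by step:
Start: pos=(-1,-6), heading=0, pen down
FD 16: (-1,-6) -> (15,-6) [heading=0, draw]
PD: pen down
FD 16: (15,-6) -> (31,-6) [heading=0, draw]
FD 15: (31,-6) -> (46,-6) [heading=0, draw]
LT 270: heading 0 -> 270
PD: pen down
FD 11: (46,-6) -> (46,-17) [heading=270, draw]
FD 20: (46,-17) -> (46,-37) [heading=270, draw]
LT 90: heading 270 -> 0
Final: pos=(46,-37), heading=0, 5 segment(s) drawn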